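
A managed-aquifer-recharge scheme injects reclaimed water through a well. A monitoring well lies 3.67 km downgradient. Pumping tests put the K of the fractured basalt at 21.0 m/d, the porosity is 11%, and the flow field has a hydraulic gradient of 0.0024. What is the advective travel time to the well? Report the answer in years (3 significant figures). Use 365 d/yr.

21.9 years

q = Ki = 21.0 × 0.0024 = 0.05040 m/d
v_s = q/n_e = 0.05040/0.11 = 0.4582 m/d
L = 3.67 km = 3670 m
t = L / v = 3670 / 0.4582 = 8010 d
   = 8010 / 365 = 21.9 yr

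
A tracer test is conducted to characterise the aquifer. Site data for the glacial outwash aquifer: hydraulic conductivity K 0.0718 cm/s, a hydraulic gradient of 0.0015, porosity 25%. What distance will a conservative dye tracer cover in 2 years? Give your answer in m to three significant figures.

272 m

K = 0.0718 cm/s × 864 = 62.04 m/d
Specific discharge q = 62.04 × 0.0015 = 0.09305 m/d
Seepage velocity v = q / n = 0.09305 / 0.25 = 0.3722 m/d
T = 2 yr × 365 = 730 d
L = v × T = 0.3722 × 730 = 271.7 m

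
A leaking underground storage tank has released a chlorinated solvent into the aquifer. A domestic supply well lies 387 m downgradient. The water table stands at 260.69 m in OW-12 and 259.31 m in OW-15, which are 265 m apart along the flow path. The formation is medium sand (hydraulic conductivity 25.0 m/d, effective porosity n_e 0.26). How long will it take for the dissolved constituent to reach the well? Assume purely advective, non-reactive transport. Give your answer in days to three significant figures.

773 days

Hydraulic gradient i = (260.69 − 259.31) / 265 = 1.38 / 265 = 0.005208
Darcy flux q = K·i = 25.0 × 0.005208 = 0.1302 m/d
v = Ki/n = 25.0·0.005208/0.26 = 0.5007 m/d
t = L / v = 387 / 0.5007 = 772.9 d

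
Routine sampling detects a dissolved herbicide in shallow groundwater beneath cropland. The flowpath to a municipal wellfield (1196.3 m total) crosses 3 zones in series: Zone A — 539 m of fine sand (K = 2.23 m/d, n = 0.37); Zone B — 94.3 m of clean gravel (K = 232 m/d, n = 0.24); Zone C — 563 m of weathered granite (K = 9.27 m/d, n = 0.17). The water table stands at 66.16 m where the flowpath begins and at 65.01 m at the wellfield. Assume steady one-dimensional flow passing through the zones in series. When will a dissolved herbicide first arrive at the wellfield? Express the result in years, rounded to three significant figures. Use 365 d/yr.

Total head drop ΔH = 66.16 − 65.01 = 1.15 m
Steady 1-D flow in series ⇒ the Darcy flux q is identical in every zone and the zone head losses add (resistances L/K in series).
Σ(L/K) = 539/2.23 + 94.3/232 + 563/9.27 = 241.7 + 0.4065 + 60.73 = 302.8 d
q = ΔH / Σ(L/K) = 1.15 / 302.8 = 0.003797 m/d (same in every zone)
Zone A: v = q/n = 0.003797/0.37 = 0.01026 m/d → t_A = 539/0.01026 = 52520 d
Zone B: v = q/n = 0.003797/0.24 = 0.01582 m/d → t_B = 94.3/0.01582 = 5960 d
Zone C: v = q/n = 0.003797/0.17 = 0.02234 m/d → t_C = 563/0.02234 = 25200 d
Total t = 52520 + 5960 + 25200 = 83680 d
   = 83680 / 365 = 229 yr

229 years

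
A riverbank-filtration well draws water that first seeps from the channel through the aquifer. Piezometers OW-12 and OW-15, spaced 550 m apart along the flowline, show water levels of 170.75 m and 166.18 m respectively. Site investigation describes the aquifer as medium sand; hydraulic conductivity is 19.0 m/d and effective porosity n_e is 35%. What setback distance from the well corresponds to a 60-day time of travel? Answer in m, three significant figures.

27.1 m

Hydraulic gradient i = (170.75 − 166.18) / 550 = 4.57 / 550 = 0.008309
q = Ki = 19.0 × 0.008309 = 0.1579 m/d
Average linear velocity = 0.1579 / 0.35 = 0.4511 m/d
L = v × T = 0.4511 × 60 = 27.06 m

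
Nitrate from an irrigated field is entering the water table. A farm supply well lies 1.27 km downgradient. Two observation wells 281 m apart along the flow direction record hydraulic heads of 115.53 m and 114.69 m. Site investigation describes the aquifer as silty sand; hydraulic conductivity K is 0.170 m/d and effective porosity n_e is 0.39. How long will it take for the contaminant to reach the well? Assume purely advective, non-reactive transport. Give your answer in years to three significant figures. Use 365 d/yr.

2670 years

Hydraulic gradient i = (115.53 − 114.69) / 281 = 0.84 / 281 = 0.002989
q = Ki = 0.170 × 0.002989 = 5.082e-4 m/d
Average linear velocity = 5.082e-4 / 0.39 = 0.001303 m/d
L = 1.27 km = 1270 m
t = L / v = 1270 / 0.001303 = 974600 d
   = 974600 / 365 = 2670 yr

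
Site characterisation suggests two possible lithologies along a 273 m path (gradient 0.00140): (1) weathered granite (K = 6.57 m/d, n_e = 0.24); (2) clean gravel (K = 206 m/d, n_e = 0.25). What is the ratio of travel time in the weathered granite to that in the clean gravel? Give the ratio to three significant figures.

Unit 1 (weathered granite): v = 6.57×0.0014/0.24 = 0.03833 m/d, t = 273/0.03833 = 7123 d
Unit 2 (clean gravel): v = 206×0.0014/0.25 = 1.154 m/d, t = 273/1.154 = 236.7 d
t(weathered granite) / t(clean gravel) = 7123/236.7 = 30.1

30.1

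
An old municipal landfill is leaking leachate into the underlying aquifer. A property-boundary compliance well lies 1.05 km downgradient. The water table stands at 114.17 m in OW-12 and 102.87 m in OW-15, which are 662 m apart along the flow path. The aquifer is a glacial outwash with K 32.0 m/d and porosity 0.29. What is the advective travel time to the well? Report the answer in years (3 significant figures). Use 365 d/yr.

1.53 years

Hydraulic gradient i = (114.17 − 102.87) / 662 = 11.30 / 662 = 0.01707
Specific discharge q = 32.0 × 0.01707 = 0.5462 m/d
v = Ki/n = 32.0·0.01707/0.29 = 1.884 m/d
L = 1.05 km = 1050 m
t = L / v = 1050 / 1.884 = 557.5 d
   = 557.5 / 365 = 1.53 yr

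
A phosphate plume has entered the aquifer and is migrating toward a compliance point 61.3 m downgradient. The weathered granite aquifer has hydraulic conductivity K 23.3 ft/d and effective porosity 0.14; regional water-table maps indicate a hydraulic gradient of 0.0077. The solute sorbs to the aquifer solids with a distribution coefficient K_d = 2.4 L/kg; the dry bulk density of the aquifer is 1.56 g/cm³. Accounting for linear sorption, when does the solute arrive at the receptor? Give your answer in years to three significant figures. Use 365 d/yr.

11.9 years

K = 23.3 ft/d × 0.3048 = 7.102 m/d
q = Ki = 7.102 × 0.0077 = 0.05468 m/d
v_s = q/n_e = 0.05468/0.14 = 0.3906 m/d
Retardation R = 1 + ρ_b·K_d/n = 1 + 1.56×2.4/0.14 = 27.74
Contaminant velocity v_c = v/R = 0.3906/27.74 = 0.01408 m/d
t = L/v_c = 61.3/0.01408 = 4354 d
   = 4354/365 = 11.9 yr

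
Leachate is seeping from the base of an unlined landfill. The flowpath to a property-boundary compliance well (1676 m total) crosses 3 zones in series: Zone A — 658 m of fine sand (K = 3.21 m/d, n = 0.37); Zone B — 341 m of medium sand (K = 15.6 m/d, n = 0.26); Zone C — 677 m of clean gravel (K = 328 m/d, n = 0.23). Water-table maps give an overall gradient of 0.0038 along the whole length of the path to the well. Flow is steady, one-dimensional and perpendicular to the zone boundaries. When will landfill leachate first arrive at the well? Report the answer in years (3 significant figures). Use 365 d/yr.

48.0 years

Continuity: the same q passes through each zone, so ΔH = q·Σ(L_j/K_j) — the zones act as resistances in series.
Σ(L/K) = 658/3.21 + 341/15.6 + 677/328 = 205.0 + 21.86 + 2.064 = 228.9 d
K_eq = L_total / Σ(L/K) = 1676 / 228.9 = 7.322 m/d
q = K_eq · i = 7.322 × 0.0038 = 0.02782 m/d (same in every zone)
Zone A: v = q/n = 0.02782/0.37 = 0.07520 m/d → t_A = 658/0.07520 = 8750 d
Zone B: v = q/n = 0.02782/0.26 = 0.1070 m/d → t_B = 341/0.1070 = 3187 d
Zone C: v = q/n = 0.02782/0.23 = 0.1210 m/d → t_C = 677/0.1210 = 5597 d
Total t = 8750 + 3187 + 5597 = 17530 d
   = 17530 / 365 = 48.0 yr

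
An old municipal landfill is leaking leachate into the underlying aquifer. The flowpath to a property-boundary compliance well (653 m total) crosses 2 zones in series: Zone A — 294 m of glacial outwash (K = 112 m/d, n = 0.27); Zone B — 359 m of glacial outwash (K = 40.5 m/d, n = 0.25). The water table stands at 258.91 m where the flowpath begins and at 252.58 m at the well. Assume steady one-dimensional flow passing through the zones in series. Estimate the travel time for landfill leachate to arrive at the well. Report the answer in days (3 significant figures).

307 days

Total head drop ΔH = 258.91 − 252.58 = 6.33 m
Steady 1-D flow in series ⇒ the Darcy flux q is identical in every zone and the zone head losses add (resistances L/K in series).
Σ(L/K) = 294/112 + 359/40.5 = 2.625 + 8.864 = 11.49 d
q = ΔH / Σ(L/K) = 6.33 / 11.49 = 0.5510 m/d (same in every zone)
Zone A: v = q/n = 0.5510/0.27 = 2.041 m/d → t_A = 294/2.041 = 144.1 d
Zone B: v = q/n = 0.5510/0.25 = 2.204 m/d → t_B = 359/2.204 = 162.9 d
Total t = 144.1 + 162.9 = 307.0 d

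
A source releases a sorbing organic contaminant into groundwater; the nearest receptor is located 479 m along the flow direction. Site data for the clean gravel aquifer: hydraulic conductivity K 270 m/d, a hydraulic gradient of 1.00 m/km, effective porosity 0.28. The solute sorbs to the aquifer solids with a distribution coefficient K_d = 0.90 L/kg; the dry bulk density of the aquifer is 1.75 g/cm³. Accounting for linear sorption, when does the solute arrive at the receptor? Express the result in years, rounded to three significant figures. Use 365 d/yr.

9.02 years

Darcy flux q = K·i = 270 × 0.0010 = 0.2700 m/d
v = Ki/n = 270·0.0010/0.28 = 0.9643 m/d
Retardation R = 1 + ρ_b·K_d/n = 1 + 1.75×0.90/0.28 = 6.625
Contaminant velocity v_c = v/R = 0.9643/6.625 = 0.1456 m/d
t = L/v_c = 479/0.1456 = 3291 d
   = 3291/365 = 9.02 yr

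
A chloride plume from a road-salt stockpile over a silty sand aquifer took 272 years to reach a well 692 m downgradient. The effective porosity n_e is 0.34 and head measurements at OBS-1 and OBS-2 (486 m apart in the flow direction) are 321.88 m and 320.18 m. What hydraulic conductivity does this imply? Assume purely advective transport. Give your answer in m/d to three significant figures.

0.678 m/d

Hydraulic gradient i = (321.88 − 320.18) / 486 = 1.70 / 486 = 0.003498
t = 272 years = 99280 d
v = L / t = 692 / 99280 = 0.006970 m/d
K = v · n / i = 0.006970 × 0.34 / 0.003498 = 0.678 m/d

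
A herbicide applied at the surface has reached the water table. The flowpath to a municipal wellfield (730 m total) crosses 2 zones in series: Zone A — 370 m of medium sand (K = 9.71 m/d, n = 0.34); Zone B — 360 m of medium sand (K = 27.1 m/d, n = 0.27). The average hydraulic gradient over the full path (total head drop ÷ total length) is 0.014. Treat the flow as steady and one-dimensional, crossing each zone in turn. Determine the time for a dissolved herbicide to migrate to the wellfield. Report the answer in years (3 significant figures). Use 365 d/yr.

3.07 years

Steady 1-D flow in series ⇒ the Darcy flux q is identical in every zone and the zone head losses add (resistances L/K in series).
Σ(L/K) = 370/9.71 + 360/27.1 = 38.11 + 13.28 = 51.39 d
K_eq = L_total / Σ(L/K) = 730 / 51.39 = 14.21 m/d
q = K_eq · i = 14.21 × 0.014 = 0.1989 m/d (same in every zone)
Zone A: v = q/n = 0.1989/0.34 = 0.5849 m/d → t_A = 370/0.5849 = 632.6 d
Zone B: v = q/n = 0.1989/0.27 = 0.7366 m/d → t_B = 360/0.7366 = 488.8 d
Total t = 632.6 + 488.8 = 1121 d
   = 1121 / 365 = 3.07 yr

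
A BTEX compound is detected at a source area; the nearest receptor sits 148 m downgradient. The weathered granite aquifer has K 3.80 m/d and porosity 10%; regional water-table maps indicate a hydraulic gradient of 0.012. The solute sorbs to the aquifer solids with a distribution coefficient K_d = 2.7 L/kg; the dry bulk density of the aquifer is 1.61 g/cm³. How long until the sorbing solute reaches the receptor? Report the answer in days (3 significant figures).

14400 days

Specific discharge q = 3.80 × 0.012 = 0.04560 m/d
v_s = q/n_e = 0.04560/0.10 = 0.4560 m/d
Retardation R = 1 + ρ_b·K_d/n = 1 + 1.61×2.7/0.10 = 44.47
Contaminant velocity v_c = v/R = 0.4560/44.47 = 0.01025 m/d
t = L/v_c = 148/0.01025 = 14430 d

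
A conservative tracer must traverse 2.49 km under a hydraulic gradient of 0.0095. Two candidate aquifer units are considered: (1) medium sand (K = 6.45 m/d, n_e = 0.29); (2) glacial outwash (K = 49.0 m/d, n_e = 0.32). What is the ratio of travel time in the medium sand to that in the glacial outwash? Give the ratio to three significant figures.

6.88

Unit 1 (medium sand): v = 6.45×0.0095/0.29 = 0.2113 m/d, t = 2490/0.2113 = 11780 d
Unit 2 (glacial outwash): v = 49.0×0.0095/0.32 = 1.455 m/d, t = 2490/1.455 = 1712 d
t(medium sand) / t(glacial outwash) = 11780/1712 = 6.88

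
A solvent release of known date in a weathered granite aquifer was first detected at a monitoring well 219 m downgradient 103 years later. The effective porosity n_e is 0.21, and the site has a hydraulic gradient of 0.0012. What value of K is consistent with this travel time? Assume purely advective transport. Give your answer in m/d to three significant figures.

t = 103 years = 37600 d
v = L / t = 219 / 37600 = 0.005825 m/d
K = v · n / i = 0.005825 × 0.21 / 0.0012 = 1.02 m/d

1.02 m/d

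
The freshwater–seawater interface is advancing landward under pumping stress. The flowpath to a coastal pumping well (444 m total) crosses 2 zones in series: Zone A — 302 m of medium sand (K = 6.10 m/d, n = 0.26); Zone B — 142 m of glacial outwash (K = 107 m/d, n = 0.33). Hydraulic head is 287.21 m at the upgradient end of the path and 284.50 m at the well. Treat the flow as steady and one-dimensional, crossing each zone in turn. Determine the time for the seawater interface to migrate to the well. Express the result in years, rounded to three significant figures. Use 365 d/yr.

6.44 years

Total head drop ΔH = 287.21 − 284.50 = 2.71 m
Steady 1-D flow in series ⇒ the Darcy flux q is identical in every zone and the zone head losses add (resistances L/K in series).
Σ(L/K) = 302/6.10 + 142/107 = 49.51 + 1.327 = 50.84 d
q = ΔH / Σ(L/K) = 2.71 / 50.84 = 0.05331 m/d (same in every zone)
Zone A: v = q/n = 0.05331/0.26 = 0.2050 m/d → t_A = 302/0.2050 = 1473 d
Zone B: v = q/n = 0.05331/0.33 = 0.1615 m/d → t_B = 142/0.1615 = 879.0 d
Total t = 1473 + 879.0 = 2352 d
   = 2352 / 365 = 6.44 yr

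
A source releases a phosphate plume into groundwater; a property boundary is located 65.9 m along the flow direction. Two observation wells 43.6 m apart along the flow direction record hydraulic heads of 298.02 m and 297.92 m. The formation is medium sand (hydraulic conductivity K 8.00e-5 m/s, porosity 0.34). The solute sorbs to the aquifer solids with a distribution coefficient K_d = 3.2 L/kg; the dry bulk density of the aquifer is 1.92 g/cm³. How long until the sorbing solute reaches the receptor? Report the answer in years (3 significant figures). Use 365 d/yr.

73.8 years

Hydraulic gradient i = (298.02 − 297.92) / 43.6 = 0.10 / 43.6 = 0.002294
K = 8.00e-5 m/s × 86400 s/d = 6.912 m/d
Specific discharge q = 6.912 × 0.002294 = 0.01585 m/d
v = Ki/n = 6.912·0.002294/0.34 = 0.04663 m/d
Retardation R = 1 + ρ_b·K_d/n = 1 + 1.92×3.2/0.34 = 19.07
Contaminant velocity v_c = v/R = 0.04663/19.07 = 0.002445 m/d
t = L/v_c = 65.9/0.002445 = 26950 d
   = 26950/365 = 73.8 yr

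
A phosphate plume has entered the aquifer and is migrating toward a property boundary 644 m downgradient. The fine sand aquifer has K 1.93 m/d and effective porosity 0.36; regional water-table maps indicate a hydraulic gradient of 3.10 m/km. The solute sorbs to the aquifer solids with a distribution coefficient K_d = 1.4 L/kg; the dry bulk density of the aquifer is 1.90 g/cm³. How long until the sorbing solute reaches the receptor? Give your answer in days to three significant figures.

q = Ki = 1.93 × 0.0031 = 0.005983 m/d
v = Ki/n = 1.93·0.0031/0.36 = 0.01662 m/d
Retardation R = 1 + ρ_b·K_d/n = 1 + 1.90×1.4/0.36 = 8.389
Contaminant velocity v_c = v/R = 0.01662/8.389 = 0.001981 m/d
t = L/v_c = 644/0.001981 = 325100 d

325000 days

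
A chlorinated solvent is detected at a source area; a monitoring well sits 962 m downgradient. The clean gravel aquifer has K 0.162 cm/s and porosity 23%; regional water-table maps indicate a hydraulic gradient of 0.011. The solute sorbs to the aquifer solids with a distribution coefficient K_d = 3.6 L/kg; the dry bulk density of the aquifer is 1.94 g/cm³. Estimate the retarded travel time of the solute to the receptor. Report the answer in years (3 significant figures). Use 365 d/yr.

12.3 years

K = 0.162 cm/s × 864 = 140.0 m/d
q = Ki = 140.0 × 0.011 = 1.540 m/d
v_s = q/n_e = 1.540/0.23 = 6.694 m/d
Retardation R = 1 + ρ_b·K_d/n = 1 + 1.94×3.6/0.23 = 31.37
Contaminant velocity v_c = v/R = 6.694/31.37 = 0.2134 m/d
t = L/v_c = 962/0.2134 = 4507 d
   = 4507/365 = 12.3 yr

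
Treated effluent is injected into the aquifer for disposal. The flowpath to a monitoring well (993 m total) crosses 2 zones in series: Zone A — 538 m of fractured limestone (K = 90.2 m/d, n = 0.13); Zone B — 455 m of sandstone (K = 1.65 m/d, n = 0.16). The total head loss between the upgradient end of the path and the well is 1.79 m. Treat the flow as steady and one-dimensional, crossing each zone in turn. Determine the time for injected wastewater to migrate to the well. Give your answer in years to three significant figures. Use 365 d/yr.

Continuity: the same q passes through each zone, so ΔH = q·Σ(L_j/K_j) — the zones act as resistances in series.
Σ(L/K) = 538/90.2 + 455/1.65 = 5.965 + 275.8 = 281.7 d
q = ΔH / Σ(L/K) = 1.79 / 281.7 = 0.006354 m/d (same in every zone)
Zone A: v = q/n = 0.006354/0.13 = 0.04888 m/d → t_A = 538/0.04888 = 11010 d
Zone B: v = q/n = 0.006354/0.16 = 0.03971 m/d → t_B = 455/0.03971 = 11460 d
Total t = 11010 + 11460 = 22470 d
   = 22470 / 365 = 61.5 yr

61.5 years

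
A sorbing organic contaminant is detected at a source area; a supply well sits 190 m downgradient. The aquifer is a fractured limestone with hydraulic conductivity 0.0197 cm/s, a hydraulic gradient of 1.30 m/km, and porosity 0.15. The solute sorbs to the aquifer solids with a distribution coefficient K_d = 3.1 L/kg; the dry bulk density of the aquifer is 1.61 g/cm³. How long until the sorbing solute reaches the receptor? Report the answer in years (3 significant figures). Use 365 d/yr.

121 years

K = 0.0197 cm/s × 864 = 17.02 m/d
Darcy flux q = K·i = 17.02 × 0.0013 = 0.02213 m/d
Seepage velocity v = q / n = 0.02213 / 0.15 = 0.1475 m/d
Retardation R = 1 + ρ_b·K_d/n = 1 + 1.61×3.1/0.15 = 34.27
Contaminant velocity v_c = v/R = 0.1475/34.27 = 0.004304 m/d
t = L/v_c = 190/0.004304 = 44140 d
   = 44140/365 = 121 yr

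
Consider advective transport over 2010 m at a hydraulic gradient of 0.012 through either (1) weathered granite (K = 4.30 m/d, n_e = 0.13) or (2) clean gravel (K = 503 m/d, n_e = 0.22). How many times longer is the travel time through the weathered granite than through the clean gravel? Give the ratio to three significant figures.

Unit 1 (weathered granite): v = 4.30×0.012/0.13 = 0.3969 m/d, t = 2010/0.3969 = 5064 d
Unit 2 (clean gravel): v = 503×0.012/0.22 = 27.44 m/d, t = 2010/27.44 = 73.26 d
t(weathered granite) / t(clean gravel) = 5064/73.26 = 69.1

69.1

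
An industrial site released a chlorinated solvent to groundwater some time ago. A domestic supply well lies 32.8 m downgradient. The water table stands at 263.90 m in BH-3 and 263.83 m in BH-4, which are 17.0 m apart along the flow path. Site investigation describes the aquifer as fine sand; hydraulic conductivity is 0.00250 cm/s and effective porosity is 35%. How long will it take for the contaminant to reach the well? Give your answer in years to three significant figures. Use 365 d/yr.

Hydraulic gradient i = (263.90 − 263.83) / 17.0 = 0.07 / 17.0 = 0.004118
K = 0.00250 cm/s × 864 = 2.160 m/d
q = Ki = 2.160 × 0.004118 = 0.008894 m/d
v = Ki/n = 2.160·0.004118/0.35 = 0.02541 m/d
t = L / v = 32.8 / 0.02541 = 1291 d
   = 1291 / 365 = 3.54 yr

3.54 years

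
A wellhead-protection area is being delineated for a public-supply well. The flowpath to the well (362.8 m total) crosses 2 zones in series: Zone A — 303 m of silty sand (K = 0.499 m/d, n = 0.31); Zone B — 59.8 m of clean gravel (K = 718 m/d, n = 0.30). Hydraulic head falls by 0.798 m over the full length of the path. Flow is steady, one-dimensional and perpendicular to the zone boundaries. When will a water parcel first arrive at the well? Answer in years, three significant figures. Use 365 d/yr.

233 years

Steady 1-D flow in series ⇒ the Darcy flux q is identical in every zone and the zone head losses add (resistances L/K in series).
Σ(L/K) = 303/0.499 + 59.8/718 = 607.2 + 0.08329 = 607.3 d
q = ΔH / Σ(L/K) = 0.798 / 607.3 = 0.001314 m/d (same in every zone)
Zone A: v = q/n = 0.001314/0.31 = 0.004239 m/d → t_A = 303/0.004239 = 71480 d
Zone B: v = q/n = 0.001314/0.30 = 0.004380 m/d → t_B = 59.8/0.004380 = 13650 d
Total t = 71480 + 13650 = 85140 d
   = 85140 / 365 = 233 yr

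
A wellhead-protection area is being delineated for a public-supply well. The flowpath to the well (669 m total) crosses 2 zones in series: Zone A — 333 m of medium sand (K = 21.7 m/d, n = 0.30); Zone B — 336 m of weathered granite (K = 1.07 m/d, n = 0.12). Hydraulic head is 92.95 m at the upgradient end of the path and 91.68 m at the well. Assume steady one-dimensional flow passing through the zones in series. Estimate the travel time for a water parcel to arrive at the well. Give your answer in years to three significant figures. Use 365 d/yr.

Total head drop ΔH = 92.95 − 91.68 = 1.27 m
Continuity: the same q passes through each zone, so ΔH = q·Σ(L_j/K_j) — the zones act as resistances in series.
Σ(L/K) = 333/21.7 + 336/1.07 = 15.35 + 314.0 = 329.4 d
q = ΔH / Σ(L/K) = 1.27 / 329.4 = 0.003856 m/d (same in every zone)
Zone A: v = q/n = 0.003856/0.30 = 0.01285 m/d → t_A = 333/0.01285 = 25910 d
Zone B: v = q/n = 0.003856/0.12 = 0.03213 m/d → t_B = 336/0.03213 = 10460 d
Total t = 25910 + 10460 = 36360 d
   = 36360 / 365 = 99.6 yr

99.6 years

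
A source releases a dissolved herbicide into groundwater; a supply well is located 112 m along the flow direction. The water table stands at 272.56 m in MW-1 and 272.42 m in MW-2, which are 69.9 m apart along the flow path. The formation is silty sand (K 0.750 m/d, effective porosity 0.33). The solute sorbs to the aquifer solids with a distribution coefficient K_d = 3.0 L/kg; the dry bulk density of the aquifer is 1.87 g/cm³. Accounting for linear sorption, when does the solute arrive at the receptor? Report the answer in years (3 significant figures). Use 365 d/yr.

Hydraulic gradient i = (272.56 − 272.42) / 69.9 = 0.14 / 69.9 = 0.002003
Specific discharge q = 0.750 × 0.002003 = 0.001502 m/d
Average linear velocity = 0.001502 / 0.33 = 0.004552 m/d
Retardation R = 1 + ρ_b·K_d/n = 1 + 1.87×3.0/0.33 = 18.00
Contaminant velocity v_c = v/R = 0.004552/18.00 = 2.529e-4 m/d
t = L/v_c = 112/2.529e-4 = 442900 d
   = 442900/365 = 1210 yr

1210 years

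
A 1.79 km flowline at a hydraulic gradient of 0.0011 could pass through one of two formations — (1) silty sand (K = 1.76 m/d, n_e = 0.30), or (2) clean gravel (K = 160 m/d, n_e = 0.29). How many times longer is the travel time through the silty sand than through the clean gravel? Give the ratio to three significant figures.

Unit 1 (silty sand): v = 1.76×0.0011/0.30 = 0.006453 m/d, t = 1790/0.006453 = 277400 d
Unit 2 (clean gravel): v = 160×0.0011/0.29 = 0.6069 m/d, t = 1790/0.6069 = 2949 d
t(silty sand) / t(clean gravel) = 277400/2949 = 94.0

94.0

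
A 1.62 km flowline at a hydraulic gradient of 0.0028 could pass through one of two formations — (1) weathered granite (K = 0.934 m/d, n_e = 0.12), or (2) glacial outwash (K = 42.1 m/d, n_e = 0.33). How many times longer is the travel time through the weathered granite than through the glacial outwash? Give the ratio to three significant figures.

16.4

Unit 1 (weathered granite): v = 0.934×0.0028/0.12 = 0.02179 m/d, t = 1620/0.02179 = 74330 d
Unit 2 (glacial outwash): v = 42.1×0.0028/0.33 = 0.3572 m/d, t = 1620/0.3572 = 4535 d
t(weathered granite) / t(glacial outwash) = 74330/4535 = 16.4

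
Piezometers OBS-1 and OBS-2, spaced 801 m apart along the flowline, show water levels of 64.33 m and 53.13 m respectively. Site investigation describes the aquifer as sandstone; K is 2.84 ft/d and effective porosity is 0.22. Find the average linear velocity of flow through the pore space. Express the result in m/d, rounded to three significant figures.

Hydraulic gradient i = (64.33 − 53.13) / 801 = 11.20 / 801 = 0.01398
K = 2.84 ft/d × 0.3048 = 0.8656 m/d
q = Ki = 0.8656 × 0.01398 = 0.01210 m/d
v_s = q/n_e = 0.01210/0.22 = 0.05502 m/d

0.0550 m/d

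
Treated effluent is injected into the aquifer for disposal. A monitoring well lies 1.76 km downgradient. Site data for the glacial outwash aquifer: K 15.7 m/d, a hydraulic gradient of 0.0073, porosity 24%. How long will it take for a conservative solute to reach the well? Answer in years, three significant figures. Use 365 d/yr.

Darcy flux q = K·i = 15.7 × 0.0073 = 0.1146 m/d
v = Ki/n = 15.7·0.0073/0.24 = 0.4775 m/d
L = 1.76 km = 1760 m
t = L / v = 1760 / 0.4775 = 3686 d
   = 3686 / 365 = 10.1 yr

10.1 years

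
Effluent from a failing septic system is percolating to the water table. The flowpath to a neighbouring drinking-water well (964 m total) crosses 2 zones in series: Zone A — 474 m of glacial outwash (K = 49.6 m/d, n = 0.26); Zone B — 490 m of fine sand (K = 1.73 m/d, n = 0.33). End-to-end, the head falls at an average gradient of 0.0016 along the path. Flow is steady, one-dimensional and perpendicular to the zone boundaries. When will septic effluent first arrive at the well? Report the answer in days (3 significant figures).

54100 days

Continuity: the same q passes through each zone, so ΔH = q·Σ(L_j/K_j) — the zones act as resistances in series.
Σ(L/K) = 474/49.6 + 490/1.73 = 9.556 + 283.2 = 292.8 d
K_eq = L_total / Σ(L/K) = 964 / 292.8 = 3.292 m/d
q = K_eq · i = 3.292 × 0.0016 = 0.005268 m/d (same in every zone)
Zone A: v = q/n = 0.005268/0.26 = 0.02026 m/d → t_A = 474/0.02026 = 23390 d
Zone B: v = q/n = 0.005268/0.33 = 0.01596 m/d → t_B = 490/0.01596 = 30700 d
Total t = 23390 + 30700 = 54090 d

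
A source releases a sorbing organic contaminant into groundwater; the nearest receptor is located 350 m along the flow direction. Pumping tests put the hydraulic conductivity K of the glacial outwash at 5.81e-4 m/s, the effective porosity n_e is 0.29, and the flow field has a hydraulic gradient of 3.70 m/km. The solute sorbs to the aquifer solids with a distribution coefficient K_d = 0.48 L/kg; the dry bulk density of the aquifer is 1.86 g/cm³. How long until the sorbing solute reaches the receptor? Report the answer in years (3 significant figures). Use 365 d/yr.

K = 5.81e-4 m/s × 86400 s/d = 50.20 m/d
Darcy flux q = K·i = 50.20 × 0.0037 = 0.1857 m/d
v = Ki/n = 50.20·0.0037/0.29 = 0.6405 m/d
Retardation R = 1 + ρ_b·K_d/n = 1 + 1.86×0.48/0.29 = 4.079
Contaminant velocity v_c = v/R = 0.6405/4.079 = 0.1570 m/d
t = L/v_c = 350/0.1570 = 2229 d
   = 2229/365 = 6.11 yr

6.11 years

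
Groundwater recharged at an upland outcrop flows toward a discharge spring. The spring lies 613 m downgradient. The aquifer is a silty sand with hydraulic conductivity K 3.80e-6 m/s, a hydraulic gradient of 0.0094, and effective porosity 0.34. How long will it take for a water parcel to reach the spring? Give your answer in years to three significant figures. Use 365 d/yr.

K = 3.80e-6 m/s × 86400 s/d = 0.3283 m/d
Specific discharge q = 0.3283 × 0.0094 = 0.003086 m/d
Seepage velocity v = q / n = 0.003086 / 0.34 = 0.009077 m/d
t = L / v = 613 / 0.009077 = 67530 d
   = 67530 / 365 = 185 yr

185 years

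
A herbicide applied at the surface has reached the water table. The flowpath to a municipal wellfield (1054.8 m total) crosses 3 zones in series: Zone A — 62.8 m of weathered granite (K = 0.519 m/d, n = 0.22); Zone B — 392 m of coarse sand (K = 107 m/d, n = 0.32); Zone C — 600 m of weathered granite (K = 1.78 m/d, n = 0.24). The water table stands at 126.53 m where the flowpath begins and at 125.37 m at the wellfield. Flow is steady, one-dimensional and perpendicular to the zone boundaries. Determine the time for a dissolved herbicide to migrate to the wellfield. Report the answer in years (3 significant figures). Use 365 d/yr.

309 years

Total head drop ΔH = 126.53 − 125.37 = 1.16 m
Steady 1-D flow in series ⇒ the Darcy flux q is identical in every zone and the zone head losses add (resistances L/K in series).
Σ(L/K) = 62.8/0.519 + 392/107 + 600/1.78 = 121.0 + 3.664 + 337.1 = 461.7 d
q = ΔH / Σ(L/K) = 1.16 / 461.7 = 0.002512 m/d (same in every zone)
Zone A: v = q/n = 0.002512/0.22 = 0.01142 m/d → t_A = 62.8/0.01142 = 5500 d
Zone B: v = q/n = 0.002512/0.32 = 0.007851 m/d → t_B = 392/0.007851 = 49930 d
Zone C: v = q/n = 0.002512/0.24 = 0.01047 m/d → t_C = 600/0.01047 = 57320 d
Total t = 5500 + 49930 + 57320 = 112800 d
   = 112800 / 365 = 309 yr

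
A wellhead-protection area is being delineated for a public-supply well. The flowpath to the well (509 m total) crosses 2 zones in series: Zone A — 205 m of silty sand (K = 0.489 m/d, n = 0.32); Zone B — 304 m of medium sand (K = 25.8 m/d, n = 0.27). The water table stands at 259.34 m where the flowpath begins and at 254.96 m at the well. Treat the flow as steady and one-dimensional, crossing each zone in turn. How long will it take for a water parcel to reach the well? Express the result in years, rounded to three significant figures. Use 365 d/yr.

Total head drop ΔH = 259.34 − 254.96 = 4.38 m
Steady 1-D flow in series ⇒ the Darcy flux q is identical in every zone and the zone head losses add (resistances L/K in series).
Σ(L/K) = 205/0.489 + 304/25.8 = 419.2 + 11.78 = 431.0 d
q = ΔH / Σ(L/K) = 4.38 / 431.0 = 0.01016 m/d (same in every zone)
Zone A: v = q/n = 0.01016/0.32 = 0.03176 m/d → t_A = 205/0.03176 = 6455 d
Zone B: v = q/n = 0.01016/0.27 = 0.03764 m/d → t_B = 304/0.03764 = 8077 d
Total t = 6455 + 8077 = 14530 d
   = 14530 / 365 = 39.8 yr

39.8 years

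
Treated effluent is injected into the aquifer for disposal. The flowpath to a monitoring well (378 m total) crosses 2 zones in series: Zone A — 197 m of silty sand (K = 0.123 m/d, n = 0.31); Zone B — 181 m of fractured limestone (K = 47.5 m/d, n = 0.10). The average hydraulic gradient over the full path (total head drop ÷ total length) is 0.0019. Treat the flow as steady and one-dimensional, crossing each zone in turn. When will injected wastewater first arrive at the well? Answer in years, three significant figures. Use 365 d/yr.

485 years

Continuity: the same q passes through each zone, so ΔH = q·Σ(L_j/K_j) — the zones act as resistances in series.
Σ(L/K) = 197/0.123 + 181/47.5 = 1602 + 3.811 = 1605 d
K_eq = L_total / Σ(L/K) = 378 / 1605 = 0.2354 m/d
q = K_eq · i = 0.2354 × 0.0019 = 4.474e-4 m/d (same in every zone)
Zone A: v = q/n = 4.474e-4/0.31 = 0.001443 m/d → t_A = 197/0.001443 = 136500 d
Zone B: v = q/n = 4.474e-4/0.10 = 0.004474 m/d → t_B = 181/0.004474 = 40460 d
Total t = 136500 + 40460 = 177000 d
   = 177000 / 365 = 485 yr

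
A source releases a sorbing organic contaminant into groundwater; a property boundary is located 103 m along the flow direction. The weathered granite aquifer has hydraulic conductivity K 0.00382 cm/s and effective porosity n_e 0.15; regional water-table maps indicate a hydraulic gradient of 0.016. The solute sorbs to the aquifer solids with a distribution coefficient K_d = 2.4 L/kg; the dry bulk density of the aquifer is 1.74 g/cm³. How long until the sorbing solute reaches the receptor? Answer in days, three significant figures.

K = 0.00382 cm/s × 864 = 3.300 m/d
q = Ki = 3.300 × 0.016 = 0.05281 m/d
v_s = q/n_e = 0.05281/0.15 = 0.3521 m/d
Retardation R = 1 + ρ_b·K_d/n = 1 + 1.74×2.4/0.15 = 28.84
Contaminant velocity v_c = v/R = 0.3521/28.84 = 0.01221 m/d
t = L/v_c = 103/0.01221 = 8438 d

8440 days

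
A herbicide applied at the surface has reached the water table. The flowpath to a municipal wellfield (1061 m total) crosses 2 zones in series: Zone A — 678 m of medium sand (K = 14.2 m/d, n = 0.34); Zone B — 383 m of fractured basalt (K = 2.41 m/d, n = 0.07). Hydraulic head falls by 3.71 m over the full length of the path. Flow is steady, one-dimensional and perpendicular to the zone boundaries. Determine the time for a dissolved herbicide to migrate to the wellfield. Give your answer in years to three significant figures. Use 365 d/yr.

39.3 years

Steady 1-D flow in series ⇒ the Darcy flux q is identical in every zone and the zone head losses add (resistances L/K in series).
Σ(L/K) = 678/14.2 + 383/2.41 = 47.75 + 158.9 = 206.7 d
q = ΔH / Σ(L/K) = 3.71 / 206.7 = 0.01795 m/d (same in every zone)
Zone A: v = q/n = 0.01795/0.34 = 0.05280 m/d → t_A = 678/0.05280 = 12840 d
Zone B: v = q/n = 0.01795/0.07 = 0.2565 m/d → t_B = 383/0.2565 = 1493 d
Total t = 12840 + 1493 = 14330 d
   = 14330 / 365 = 39.3 yr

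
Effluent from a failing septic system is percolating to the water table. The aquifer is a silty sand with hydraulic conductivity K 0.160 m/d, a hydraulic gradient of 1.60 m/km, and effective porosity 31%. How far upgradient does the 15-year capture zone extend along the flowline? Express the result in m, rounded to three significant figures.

q = Ki = 0.160 × 0.0016 = 2.560e-4 m/d
v_s = q/n_e = 2.560e-4/0.31 = 8.258e-4 m/d
T = 15 yr × 365 = 5475 d
L = v × T = 8.258e-4 × 5475 = 4.521 m

4.52 m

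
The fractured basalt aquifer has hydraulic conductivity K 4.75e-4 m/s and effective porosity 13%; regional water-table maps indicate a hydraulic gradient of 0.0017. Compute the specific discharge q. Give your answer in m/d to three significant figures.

K = 4.75e-4 m/s × 86400 s/d = 41.04 m/d
Darcy flux q = K·i = 41.04 × 0.0017 = 0.06977 m/d

0.0698 m/d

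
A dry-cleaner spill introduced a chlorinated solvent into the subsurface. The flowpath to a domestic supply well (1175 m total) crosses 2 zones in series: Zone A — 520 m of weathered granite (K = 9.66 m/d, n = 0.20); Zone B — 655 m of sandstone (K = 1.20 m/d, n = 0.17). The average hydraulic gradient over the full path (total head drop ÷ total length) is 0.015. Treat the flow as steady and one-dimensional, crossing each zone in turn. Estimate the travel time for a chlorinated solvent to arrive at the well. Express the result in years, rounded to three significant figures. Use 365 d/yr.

20.1 years

Continuity: the same q passes through each zone, so ΔH = q·Σ(L_j/K_j) — the zones act as resistances in series.
Σ(L/K) = 520/9.66 + 655/1.20 = 53.83 + 545.8 = 599.7 d
K_eq = L_total / Σ(L/K) = 1175 / 599.7 = 1.959 m/d
q = K_eq · i = 1.959 × 0.015 = 0.02939 m/d (same in every zone)
Zone A: v = q/n = 0.02939/0.20 = 0.1470 m/d → t_A = 520/0.1470 = 3538 d
Zone B: v = q/n = 0.02939/0.17 = 0.1729 m/d → t_B = 655/0.1729 = 3789 d
Total t = 3538 + 3789 = 7327 d
   = 7327 / 365 = 20.1 yr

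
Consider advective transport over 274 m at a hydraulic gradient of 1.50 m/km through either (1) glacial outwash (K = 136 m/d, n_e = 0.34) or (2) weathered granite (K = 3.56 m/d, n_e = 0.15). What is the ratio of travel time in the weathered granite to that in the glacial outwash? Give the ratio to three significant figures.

Unit 1 (glacial outwash): v = 136×0.0015/0.34 = 0.6000 m/d, t = 274/0.6000 = 456.7 d
Unit 2 (weathered granite): v = 3.56×0.0015/0.15 = 0.03560 m/d, t = 274/0.03560 = 7697 d
t(weathered granite) / t(glacial outwash) = 7697/456.7 = 16.9

16.9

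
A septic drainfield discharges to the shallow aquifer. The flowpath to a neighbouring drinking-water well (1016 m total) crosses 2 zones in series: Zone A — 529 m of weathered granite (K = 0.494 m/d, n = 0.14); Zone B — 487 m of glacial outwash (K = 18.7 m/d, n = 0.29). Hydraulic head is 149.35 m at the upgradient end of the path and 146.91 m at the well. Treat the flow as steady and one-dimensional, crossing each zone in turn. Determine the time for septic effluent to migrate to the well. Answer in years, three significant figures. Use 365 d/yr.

Total head drop ΔH = 149.35 − 146.91 = 2.44 m
Steady 1-D flow in series ⇒ the Darcy flux q is identical in every zone and the zone head losses add (resistances L/K in series).
Σ(L/K) = 529/0.494 + 487/18.7 = 1071 + 26.04 = 1097 d
q = ΔH / Σ(L/K) = 2.44 / 1097 = 0.002224 m/d (same in every zone)
Zone A: v = q/n = 0.002224/0.14 = 0.01589 m/d → t_A = 529/0.01589 = 33290 d
Zone B: v = q/n = 0.002224/0.29 = 0.007671 m/d → t_B = 487/0.007671 = 63490 d
Total t = 33290 + 63490 = 96780 d
   = 96780 / 365 = 265 yr

265 years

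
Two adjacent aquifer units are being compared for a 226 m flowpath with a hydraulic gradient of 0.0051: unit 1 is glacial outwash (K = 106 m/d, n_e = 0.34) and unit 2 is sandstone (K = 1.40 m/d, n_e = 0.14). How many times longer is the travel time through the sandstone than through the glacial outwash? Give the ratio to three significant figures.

31.2

Unit 1 (glacial outwash): v = 106×0.0051/0.34 = 1.590 m/d, t = 226/1.590 = 142.1 d
Unit 2 (sandstone): v = 1.40×0.0051/0.14 = 0.05100 m/d, t = 226/0.05100 = 4431 d
t(sandstone) / t(glacial outwash) = 4431/142.1 = 31.2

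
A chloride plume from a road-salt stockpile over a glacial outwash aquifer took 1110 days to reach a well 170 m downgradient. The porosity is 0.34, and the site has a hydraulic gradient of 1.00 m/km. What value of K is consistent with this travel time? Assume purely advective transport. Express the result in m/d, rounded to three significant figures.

52.1 m/d

v = L / t = 170 / 1110 = 0.1532 m/d
K = v · n / i = 0.1532 × 0.34 / 0.0010 = 52.1 m/d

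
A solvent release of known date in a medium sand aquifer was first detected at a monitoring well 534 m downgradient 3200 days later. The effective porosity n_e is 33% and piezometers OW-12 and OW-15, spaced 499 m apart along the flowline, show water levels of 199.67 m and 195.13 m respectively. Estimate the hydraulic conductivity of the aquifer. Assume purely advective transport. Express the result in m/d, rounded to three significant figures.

Hydraulic gradient i = (199.67 − 195.13) / 499 = 4.54 / 499 = 0.009098
v = L / t = 534 / 3200 = 0.1669 m/d
K = v · n / i = 0.1669 × 0.33 / 0.009098 = 6.05 m/d

6.05 m/d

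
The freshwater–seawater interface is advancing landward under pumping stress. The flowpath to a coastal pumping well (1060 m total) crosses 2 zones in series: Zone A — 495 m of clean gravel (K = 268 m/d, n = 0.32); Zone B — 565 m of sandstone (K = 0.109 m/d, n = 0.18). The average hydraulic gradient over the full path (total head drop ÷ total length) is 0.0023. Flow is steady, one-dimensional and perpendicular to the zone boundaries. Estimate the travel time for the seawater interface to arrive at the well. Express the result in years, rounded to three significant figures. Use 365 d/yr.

For zones in series the flux q is common to all zones; the equivalent conductivity is the harmonic (thickness-weighted) mean, K_eq = L_total / Σ(L_j/K_j).
Σ(L/K) = 495/268 + 565/0.109 = 1.847 + 5183 = 5185 d
K_eq = L_total / Σ(L/K) = 1060 / 5185 = 0.2044 m/d
q = K_eq · i = 0.2044 × 0.0023 = 4.702e-4 m/d (same in every zone)
Zone A: v = q/n = 4.702e-4/0.32 = 0.001469 m/d → t_A = 495/0.001469 = 336900 d
Zone B: v = q/n = 4.702e-4/0.18 = 0.002612 m/d → t_B = 565/0.002612 = 216300 d
Total t = 336900 + 216300 = 553200 d
   = 553200 / 365 = 1520 yr

1520 years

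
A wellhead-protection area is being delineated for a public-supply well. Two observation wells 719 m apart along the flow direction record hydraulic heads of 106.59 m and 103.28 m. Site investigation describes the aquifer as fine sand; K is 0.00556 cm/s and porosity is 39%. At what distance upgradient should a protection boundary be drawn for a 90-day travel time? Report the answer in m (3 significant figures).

Hydraulic gradient i = (106.59 − 103.28) / 719 = 3.31 / 719 = 0.004604
K = 0.00556 cm/s × 864 = 4.804 m/d
q = Ki = 4.804 × 0.004604 = 0.02212 m/d
Average linear velocity = 0.02212 / 0.39 = 0.05671 m/d
L = v × T = 0.05671 × 90 = 5.103 m

5.10 m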